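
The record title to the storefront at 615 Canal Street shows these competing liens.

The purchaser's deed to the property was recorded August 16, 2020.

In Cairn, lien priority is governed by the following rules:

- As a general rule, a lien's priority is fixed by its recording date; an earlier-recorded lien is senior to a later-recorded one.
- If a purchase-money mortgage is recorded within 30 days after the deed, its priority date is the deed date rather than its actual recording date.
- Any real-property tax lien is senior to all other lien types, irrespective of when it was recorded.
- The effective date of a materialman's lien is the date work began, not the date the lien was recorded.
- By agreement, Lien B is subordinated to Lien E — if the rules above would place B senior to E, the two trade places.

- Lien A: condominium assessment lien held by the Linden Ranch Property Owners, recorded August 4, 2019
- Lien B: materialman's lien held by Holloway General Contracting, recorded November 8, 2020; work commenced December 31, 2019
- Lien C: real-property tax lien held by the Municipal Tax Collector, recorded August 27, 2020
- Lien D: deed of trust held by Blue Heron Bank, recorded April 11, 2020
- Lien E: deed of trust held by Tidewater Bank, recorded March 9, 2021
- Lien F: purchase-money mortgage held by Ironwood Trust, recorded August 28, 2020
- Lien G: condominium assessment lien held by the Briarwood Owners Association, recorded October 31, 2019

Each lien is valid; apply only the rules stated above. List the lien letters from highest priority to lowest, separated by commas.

C, A, G, E, D, F, B

Effective dates after the stated exceptions: B's effective date is December 31, 2019, when work began; F relates back to the deed date August 16, 2020.
C is a real-property tax lien and takes priority over every other lien.
Among the remaining liens, by effective date: A (August 4, 2019), G (October 31, 2019), B (December 31, 2019), D (April 11, 2020), F (August 16, 2020), E (March 9, 2021).
B is senior to E before the subordination, so the two trade places.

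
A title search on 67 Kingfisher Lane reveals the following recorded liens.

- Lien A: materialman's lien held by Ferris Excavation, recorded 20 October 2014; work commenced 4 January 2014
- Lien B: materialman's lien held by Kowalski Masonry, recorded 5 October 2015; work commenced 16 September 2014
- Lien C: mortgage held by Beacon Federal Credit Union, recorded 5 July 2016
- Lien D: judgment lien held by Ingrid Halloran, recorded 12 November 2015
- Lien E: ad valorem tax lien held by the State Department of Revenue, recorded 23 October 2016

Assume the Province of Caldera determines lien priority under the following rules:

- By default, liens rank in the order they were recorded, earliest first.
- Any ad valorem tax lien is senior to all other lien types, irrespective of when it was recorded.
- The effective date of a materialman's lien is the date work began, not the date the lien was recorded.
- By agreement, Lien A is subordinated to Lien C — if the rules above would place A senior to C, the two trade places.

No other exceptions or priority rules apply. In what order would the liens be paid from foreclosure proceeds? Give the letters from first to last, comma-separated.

E, C, B, D, A

Adjusting effective dates: A is treated as recorded 4 January 2014, the work-commencement date; B relates back to 16 September 2014 (work commenced).
E is an ad valorem tax lien, so it outranks all other liens regardless of date.
Remaining liens by effective date: A (4 January 2014), B (16 September 2014), D (12 November 2015), C (5 July 2016).
A would otherwise be senior to C, so under the subordination agreement A and C exchange positions.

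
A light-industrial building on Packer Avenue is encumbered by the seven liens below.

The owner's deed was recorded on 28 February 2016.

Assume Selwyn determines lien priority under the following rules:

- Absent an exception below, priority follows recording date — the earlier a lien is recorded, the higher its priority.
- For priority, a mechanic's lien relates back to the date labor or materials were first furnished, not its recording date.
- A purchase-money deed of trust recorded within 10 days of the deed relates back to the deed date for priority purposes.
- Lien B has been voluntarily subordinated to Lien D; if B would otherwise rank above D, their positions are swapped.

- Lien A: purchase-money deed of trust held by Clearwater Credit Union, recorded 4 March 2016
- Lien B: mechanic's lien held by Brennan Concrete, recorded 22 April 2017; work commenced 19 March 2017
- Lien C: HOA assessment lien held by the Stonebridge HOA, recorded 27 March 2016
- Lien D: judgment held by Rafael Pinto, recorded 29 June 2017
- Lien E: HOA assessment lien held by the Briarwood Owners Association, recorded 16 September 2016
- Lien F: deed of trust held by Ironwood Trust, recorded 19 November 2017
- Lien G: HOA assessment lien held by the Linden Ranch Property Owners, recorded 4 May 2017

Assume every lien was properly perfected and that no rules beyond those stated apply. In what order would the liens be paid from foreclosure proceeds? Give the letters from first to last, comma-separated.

First, effective dates: A was recorded within the 10-day window, so its effective date is the deed date 28 February 2016; B's effective date is 19 March 2017, when work began.
Ordering by effective date: A (28 February 2016), C (27 March 2016), E (16 September 2016), B (19 March 2017), G (4 May 2017), D (29 June 2017), F (19 November 2017).
The subordination applies — B was senior to D — so B and D swap.

A, C, E, D, G, B, F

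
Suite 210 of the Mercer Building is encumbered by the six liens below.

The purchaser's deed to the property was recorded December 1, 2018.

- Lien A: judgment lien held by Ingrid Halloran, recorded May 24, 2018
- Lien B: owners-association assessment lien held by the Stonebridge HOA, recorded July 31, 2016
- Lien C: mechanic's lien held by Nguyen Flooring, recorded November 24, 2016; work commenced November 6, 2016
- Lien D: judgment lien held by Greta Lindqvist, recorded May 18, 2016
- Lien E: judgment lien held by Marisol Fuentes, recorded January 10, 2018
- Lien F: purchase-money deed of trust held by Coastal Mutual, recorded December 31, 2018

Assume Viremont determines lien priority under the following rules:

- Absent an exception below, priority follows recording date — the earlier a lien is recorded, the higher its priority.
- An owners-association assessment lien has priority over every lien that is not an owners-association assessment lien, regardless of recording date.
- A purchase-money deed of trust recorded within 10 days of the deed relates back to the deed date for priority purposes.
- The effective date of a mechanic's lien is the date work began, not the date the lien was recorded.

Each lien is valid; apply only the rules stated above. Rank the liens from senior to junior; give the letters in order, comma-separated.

B, D, C, E, A, F

Effective dates after the stated exceptions: C relates back to November 6, 2016 (work commenced); F missed the 10-day window (30 days after the deed), so its recording date stands.
B is an owners-association assessment lien and takes priority over every other lien.
The other liens, earliest effective date first: D (May 18, 2016), C (November 6, 2016), E (January 10, 2018), A (May 24, 2018), F (December 31, 2018).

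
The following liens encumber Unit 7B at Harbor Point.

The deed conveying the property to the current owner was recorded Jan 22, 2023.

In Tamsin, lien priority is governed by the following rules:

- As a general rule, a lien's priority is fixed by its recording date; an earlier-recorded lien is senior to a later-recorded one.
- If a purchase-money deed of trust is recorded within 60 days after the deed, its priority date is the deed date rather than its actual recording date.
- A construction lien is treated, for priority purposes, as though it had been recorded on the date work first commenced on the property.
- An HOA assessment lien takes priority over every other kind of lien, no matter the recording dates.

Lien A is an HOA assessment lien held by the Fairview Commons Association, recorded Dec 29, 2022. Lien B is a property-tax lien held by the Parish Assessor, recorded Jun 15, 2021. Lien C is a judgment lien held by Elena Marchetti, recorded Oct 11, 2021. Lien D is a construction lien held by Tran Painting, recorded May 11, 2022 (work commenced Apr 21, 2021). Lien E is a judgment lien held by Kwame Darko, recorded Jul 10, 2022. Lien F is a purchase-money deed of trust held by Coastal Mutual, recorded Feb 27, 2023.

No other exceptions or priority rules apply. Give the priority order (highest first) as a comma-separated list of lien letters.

First, effective dates: D is treated as recorded Apr 21, 2021, the work-commencement date; F was recorded within the 60-day window, so its effective date is the deed date Jan 22, 2023.
A is an HOA assessment lien and takes priority over every other lien.
Remaining liens by effective date: D (Apr 21, 2021), B (Jun 15, 2021), C (Oct 11, 2021), E (Jul 10, 2022), F (Jan 22, 2023).

A, D, B, C, E, F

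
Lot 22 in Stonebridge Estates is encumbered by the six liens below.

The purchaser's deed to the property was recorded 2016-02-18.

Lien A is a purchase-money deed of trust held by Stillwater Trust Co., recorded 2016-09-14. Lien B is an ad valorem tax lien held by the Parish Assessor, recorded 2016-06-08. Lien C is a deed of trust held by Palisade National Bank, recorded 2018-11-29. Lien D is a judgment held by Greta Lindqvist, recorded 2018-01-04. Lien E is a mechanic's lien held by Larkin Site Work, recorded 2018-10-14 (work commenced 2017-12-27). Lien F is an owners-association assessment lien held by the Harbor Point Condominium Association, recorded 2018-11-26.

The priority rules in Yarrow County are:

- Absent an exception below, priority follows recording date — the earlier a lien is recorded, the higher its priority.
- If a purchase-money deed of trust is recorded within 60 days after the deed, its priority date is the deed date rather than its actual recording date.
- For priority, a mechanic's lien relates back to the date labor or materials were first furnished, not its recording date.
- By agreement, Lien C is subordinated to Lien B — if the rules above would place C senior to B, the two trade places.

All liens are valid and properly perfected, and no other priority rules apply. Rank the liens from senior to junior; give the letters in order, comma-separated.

B, A, E, D, F, C

First, effective dates: A missed the 60-day window (209 days after the deed), so its recording date stands; E is treated as recorded 2017-12-27, the work-commencement date.
Sorted by effective date: B (2016-06-08), A (2016-09-14), E (2017-12-27), D (2018-01-04), F (2018-11-26), C (2018-11-29).
C is already junior to B, so the subordination agreement changes nothing.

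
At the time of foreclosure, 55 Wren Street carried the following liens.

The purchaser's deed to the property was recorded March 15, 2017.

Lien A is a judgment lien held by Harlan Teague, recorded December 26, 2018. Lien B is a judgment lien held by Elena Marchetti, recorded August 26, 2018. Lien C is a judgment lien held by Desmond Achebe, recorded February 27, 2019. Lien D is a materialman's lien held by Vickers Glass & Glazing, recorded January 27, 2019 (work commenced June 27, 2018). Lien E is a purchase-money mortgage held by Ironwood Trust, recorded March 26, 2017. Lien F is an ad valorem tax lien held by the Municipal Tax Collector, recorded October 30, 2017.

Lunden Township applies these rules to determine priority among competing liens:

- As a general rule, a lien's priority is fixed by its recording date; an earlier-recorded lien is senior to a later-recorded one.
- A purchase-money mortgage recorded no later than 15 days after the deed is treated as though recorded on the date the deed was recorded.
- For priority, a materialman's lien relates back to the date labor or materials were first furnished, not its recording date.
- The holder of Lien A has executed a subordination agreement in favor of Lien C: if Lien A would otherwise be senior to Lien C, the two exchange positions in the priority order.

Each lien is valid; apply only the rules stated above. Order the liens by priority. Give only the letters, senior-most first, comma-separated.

First, effective dates: D is treated as recorded June 27, 2018, the work-commencement date; E relates back to the deed date March 15, 2017.
By effective date: E (March 15, 2017), F (October 30, 2017), D (June 27, 2018), B (August 26, 2018), A (December 26, 2018), C (February 27, 2019).
A is senior to C before the subordination, so the two trade places.

E, F, D, B, C, A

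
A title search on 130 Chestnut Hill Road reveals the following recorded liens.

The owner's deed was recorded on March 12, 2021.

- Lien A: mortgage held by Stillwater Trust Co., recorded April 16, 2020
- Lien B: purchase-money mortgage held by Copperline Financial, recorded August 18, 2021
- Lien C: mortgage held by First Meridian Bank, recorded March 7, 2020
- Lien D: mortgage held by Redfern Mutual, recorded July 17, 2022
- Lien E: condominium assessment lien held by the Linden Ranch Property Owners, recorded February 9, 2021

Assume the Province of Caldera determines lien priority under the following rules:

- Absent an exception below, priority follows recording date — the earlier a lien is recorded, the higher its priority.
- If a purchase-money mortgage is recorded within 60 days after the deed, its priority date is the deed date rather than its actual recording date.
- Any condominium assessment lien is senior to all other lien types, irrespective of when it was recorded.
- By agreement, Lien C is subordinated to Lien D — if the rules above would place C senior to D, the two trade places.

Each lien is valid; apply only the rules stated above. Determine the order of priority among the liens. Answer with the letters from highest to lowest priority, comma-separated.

E, D, A, B, C

Effective dates: B was recorded 159 days after the deed — beyond 60 days — so no relation-back applies.
As a condominium assessment lien, E is senior to every other lien.
Among the remaining liens, by effective date: C (March 7, 2020), A (April 16, 2020), B (August 18, 2021), D (July 17, 2022).
Because C would otherwise rank above D, the subordination swaps them.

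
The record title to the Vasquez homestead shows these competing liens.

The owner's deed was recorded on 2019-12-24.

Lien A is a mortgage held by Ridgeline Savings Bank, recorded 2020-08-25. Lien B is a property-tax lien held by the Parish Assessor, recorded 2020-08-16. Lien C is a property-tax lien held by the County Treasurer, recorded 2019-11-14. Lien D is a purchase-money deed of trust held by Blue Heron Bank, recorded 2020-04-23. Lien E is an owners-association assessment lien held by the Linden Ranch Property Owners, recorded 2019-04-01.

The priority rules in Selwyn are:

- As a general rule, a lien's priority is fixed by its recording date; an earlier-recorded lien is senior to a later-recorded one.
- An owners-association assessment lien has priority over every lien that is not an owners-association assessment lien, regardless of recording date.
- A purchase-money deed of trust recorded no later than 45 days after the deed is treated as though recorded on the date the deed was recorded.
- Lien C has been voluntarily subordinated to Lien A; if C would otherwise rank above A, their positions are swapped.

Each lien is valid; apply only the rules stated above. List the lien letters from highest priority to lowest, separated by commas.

First, effective dates: D missed the 45-day window (121 days after the deed), so its recording date stands.
E is an owners-association assessment lien and takes priority over every other lien.
Remaining liens by effective date: C (2019-11-14), D (2020-04-23), B (2020-08-16), A (2020-08-25).
Because C would otherwise rank above A, the subordination swaps them.

E, A, D, B, C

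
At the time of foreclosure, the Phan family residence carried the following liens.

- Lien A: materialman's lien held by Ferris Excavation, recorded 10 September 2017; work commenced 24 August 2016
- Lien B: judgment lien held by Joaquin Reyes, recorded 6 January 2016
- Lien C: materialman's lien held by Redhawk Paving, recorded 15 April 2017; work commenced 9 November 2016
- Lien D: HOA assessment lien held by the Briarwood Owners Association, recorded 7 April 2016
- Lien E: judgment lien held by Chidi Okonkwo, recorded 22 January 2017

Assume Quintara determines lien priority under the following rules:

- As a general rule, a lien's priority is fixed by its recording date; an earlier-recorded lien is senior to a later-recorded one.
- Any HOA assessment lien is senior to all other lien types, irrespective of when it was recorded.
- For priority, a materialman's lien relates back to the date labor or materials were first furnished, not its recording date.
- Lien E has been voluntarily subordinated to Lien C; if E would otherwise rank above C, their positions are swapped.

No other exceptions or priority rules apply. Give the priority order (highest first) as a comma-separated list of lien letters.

D, B, A, C, E

Effective dates after the stated exceptions: A relates back to 24 August 2016 (work commenced); C's effective date is 9 November 2016, when work began.
D is an HOA assessment lien, so it outranks all other liens regardless of date.
Ordering the rest by effective date: B (6 January 2016), A (24 August 2016), C (9 November 2016), E (22 January 2017).
E is already junior to C, so the subordination agreement changes nothing.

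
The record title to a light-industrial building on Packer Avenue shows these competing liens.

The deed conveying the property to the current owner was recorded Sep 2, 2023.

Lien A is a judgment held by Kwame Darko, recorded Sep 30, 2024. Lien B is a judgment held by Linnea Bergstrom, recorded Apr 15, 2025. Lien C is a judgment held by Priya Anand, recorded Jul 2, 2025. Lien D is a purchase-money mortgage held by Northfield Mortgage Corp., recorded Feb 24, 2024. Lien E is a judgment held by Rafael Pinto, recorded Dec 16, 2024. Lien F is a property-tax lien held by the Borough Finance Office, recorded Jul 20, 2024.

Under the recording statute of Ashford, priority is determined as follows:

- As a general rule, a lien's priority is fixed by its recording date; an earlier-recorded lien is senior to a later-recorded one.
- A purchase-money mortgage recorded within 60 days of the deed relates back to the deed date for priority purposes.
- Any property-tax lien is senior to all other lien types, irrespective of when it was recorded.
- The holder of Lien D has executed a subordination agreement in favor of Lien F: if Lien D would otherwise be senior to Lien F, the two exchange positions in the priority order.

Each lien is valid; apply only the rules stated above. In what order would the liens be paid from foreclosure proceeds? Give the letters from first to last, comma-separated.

F, D, A, E, B, C

Effective dates after the stated exceptions: D missed the 60-day window (175 days after the deed), so its recording date stands.
F is a property-tax lien, so it outranks all other liens regardless of date.
The other liens, earliest effective date first: D (Feb 24, 2024), A (Sep 30, 2024), E (Dec 16, 2024), B (Apr 15, 2025), C (Jul 2, 2025).
D is already junior to F, so the subordination agreement changes nothing.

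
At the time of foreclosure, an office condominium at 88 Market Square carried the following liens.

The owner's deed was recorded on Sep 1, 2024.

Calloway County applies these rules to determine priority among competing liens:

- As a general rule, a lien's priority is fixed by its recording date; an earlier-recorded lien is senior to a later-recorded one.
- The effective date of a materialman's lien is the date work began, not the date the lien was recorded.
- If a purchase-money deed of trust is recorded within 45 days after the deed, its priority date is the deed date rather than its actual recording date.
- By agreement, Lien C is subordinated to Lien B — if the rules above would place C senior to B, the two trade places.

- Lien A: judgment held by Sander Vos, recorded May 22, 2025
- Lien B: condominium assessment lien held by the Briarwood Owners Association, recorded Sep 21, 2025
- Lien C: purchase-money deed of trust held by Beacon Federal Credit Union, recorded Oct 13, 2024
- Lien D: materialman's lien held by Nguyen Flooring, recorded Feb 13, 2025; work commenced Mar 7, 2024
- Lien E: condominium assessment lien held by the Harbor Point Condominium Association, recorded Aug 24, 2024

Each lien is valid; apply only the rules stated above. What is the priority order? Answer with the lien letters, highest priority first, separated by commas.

D, E, B, A, C

First, effective dates: C's effective date is the deed date, Sep 1, 2024; D is treated as recorded Mar 7, 2024, the work-commencement date.
By effective date, earliest first: D (Mar 7, 2024), E (Aug 24, 2024), C (Sep 1, 2024), A (May 22, 2025), B (Sep 21, 2025).
C is senior to B before the subordination, so the two trade places.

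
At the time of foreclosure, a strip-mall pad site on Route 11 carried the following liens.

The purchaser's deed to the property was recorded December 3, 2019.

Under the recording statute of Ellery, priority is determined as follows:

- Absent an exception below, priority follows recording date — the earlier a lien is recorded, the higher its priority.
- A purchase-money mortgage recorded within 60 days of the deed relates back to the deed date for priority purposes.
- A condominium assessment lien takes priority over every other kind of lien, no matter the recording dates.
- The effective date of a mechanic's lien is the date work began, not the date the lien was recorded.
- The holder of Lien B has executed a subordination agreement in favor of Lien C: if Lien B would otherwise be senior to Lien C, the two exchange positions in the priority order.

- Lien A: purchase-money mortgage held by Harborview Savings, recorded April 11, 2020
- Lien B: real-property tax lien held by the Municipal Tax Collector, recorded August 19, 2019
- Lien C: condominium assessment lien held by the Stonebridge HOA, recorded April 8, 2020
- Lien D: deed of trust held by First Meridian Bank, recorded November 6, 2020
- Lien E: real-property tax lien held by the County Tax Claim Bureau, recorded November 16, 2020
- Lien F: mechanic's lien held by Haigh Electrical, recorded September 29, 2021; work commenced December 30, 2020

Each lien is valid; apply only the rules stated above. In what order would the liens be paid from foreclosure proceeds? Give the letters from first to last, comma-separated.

C, B, A, D, E, F

First, effective dates: A was recorded 130 days after the deed — beyond 60 days — so no relation-back applies; F relates back to December 30, 2020 (work commenced).
C is a condominium assessment lien and takes priority over every other lien.
The other liens, earliest effective date first: B (August 19, 2019), A (April 11, 2020), D (November 6, 2020), E (November 16, 2020), F (December 30, 2020).
B already ranks below C; the subordination has no effect.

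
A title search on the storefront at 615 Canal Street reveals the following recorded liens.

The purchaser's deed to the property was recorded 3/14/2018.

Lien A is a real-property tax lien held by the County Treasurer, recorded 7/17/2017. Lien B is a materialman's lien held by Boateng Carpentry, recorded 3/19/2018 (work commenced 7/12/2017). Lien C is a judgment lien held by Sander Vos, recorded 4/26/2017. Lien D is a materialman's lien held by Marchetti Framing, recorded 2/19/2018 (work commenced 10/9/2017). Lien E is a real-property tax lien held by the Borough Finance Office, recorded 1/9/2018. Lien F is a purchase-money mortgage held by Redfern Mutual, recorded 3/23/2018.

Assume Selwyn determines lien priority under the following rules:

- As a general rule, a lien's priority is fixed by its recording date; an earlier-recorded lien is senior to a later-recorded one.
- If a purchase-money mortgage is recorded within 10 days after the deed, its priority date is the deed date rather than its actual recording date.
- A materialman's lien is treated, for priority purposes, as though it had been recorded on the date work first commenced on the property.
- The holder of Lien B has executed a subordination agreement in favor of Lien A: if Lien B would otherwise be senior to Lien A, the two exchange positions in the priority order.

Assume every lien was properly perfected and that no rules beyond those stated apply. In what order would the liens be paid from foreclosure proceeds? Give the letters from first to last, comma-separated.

Effective dates after the stated exceptions: B's effective date is 7/12/2017, when work began; D is treated as recorded 10/9/2017, the work-commencement date; F's effective date is the deed date, 3/14/2018.
Ordering by effective date: C (4/26/2017), B (7/12/2017), A (7/17/2017), D (10/9/2017), E (1/9/2018), F (3/14/2018).
B is senior to A before the subordination, so the two trade places.

C, A, B, D, E, F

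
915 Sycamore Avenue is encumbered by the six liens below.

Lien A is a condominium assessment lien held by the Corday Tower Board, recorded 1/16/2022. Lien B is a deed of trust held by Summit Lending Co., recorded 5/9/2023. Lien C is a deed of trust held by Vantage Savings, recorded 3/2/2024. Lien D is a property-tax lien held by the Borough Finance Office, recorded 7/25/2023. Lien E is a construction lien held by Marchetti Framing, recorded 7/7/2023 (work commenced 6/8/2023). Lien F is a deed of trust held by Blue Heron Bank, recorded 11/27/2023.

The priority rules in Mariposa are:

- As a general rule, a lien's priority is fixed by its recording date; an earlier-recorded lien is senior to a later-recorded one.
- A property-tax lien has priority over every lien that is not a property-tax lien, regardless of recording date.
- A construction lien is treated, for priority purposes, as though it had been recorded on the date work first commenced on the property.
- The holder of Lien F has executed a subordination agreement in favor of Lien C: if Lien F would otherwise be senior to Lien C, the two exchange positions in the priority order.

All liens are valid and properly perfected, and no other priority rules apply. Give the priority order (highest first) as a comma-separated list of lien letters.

Adjusting effective dates: E relates back to 6/8/2023 (work commenced).
D, as a property-tax lien, has superpriority and ranks first.
Remaining liens by effective date: A (1/16/2022), B (5/9/2023), E (6/8/2023), F (11/27/2023), C (3/2/2024).
F would otherwise be senior to C, so under the subordination agreement F and C exchange positions.

D, A, B, E, C, F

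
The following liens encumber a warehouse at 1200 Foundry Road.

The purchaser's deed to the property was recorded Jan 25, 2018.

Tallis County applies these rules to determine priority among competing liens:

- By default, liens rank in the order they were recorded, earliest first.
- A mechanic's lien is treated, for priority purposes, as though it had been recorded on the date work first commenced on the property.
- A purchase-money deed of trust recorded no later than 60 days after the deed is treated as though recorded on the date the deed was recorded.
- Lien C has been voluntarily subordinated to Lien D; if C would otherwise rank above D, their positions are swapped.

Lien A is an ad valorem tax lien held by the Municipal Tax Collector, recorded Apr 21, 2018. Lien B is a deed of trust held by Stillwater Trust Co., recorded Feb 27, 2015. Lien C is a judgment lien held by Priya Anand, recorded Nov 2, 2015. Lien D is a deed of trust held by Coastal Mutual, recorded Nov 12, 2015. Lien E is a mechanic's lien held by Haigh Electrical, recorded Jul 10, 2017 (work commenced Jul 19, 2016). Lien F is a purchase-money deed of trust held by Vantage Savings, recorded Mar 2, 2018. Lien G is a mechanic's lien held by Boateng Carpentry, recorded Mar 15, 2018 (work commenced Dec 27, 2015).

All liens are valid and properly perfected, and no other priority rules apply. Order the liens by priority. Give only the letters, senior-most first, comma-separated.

Effective dates after the stated exceptions: E is treated as recorded Jul 19, 2016, the work-commencement date; F's effective date is the deed date, Jan 25, 2018; G relates back to Dec 27, 2015 (work commenced).
By effective date, earliest first: B (Feb 27, 2015), C (Nov 2, 2015), D (Nov 12, 2015), G (Dec 27, 2015), E (Jul 19, 2016), F (Jan 25, 2018), A (Apr 21, 2018).
C would otherwise be senior to D, so under the subordination agreement C and D exchange positions.

B, D, C, G, E, F, A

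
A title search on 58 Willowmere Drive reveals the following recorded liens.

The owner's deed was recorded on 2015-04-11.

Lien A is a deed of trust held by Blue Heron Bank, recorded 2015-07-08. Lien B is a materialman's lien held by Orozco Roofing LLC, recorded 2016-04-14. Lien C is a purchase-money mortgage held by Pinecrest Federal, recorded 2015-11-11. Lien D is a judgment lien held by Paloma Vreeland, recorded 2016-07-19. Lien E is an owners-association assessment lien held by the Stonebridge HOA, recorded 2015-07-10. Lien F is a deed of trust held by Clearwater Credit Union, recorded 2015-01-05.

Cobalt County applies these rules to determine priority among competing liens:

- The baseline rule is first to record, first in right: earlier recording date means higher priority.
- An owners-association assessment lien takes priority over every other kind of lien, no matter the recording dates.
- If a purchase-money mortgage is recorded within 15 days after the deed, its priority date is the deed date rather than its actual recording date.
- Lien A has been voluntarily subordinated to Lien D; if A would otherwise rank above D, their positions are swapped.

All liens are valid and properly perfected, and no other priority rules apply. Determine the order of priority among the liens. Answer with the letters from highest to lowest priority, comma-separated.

Effective dates after the stated exceptions: C was recorded 214 days after the deed, outside the 15-day window, so it keeps its recording date.
E, as an owners-association assessment lien, has superpriority and ranks first.
Remaining liens by effective date: F (2015-01-05), A (2015-07-08), C (2015-11-11), B (2016-04-14), D (2016-07-19).
A is senior to D before the subordination, so the two trade places.

E, F, D, C, B, A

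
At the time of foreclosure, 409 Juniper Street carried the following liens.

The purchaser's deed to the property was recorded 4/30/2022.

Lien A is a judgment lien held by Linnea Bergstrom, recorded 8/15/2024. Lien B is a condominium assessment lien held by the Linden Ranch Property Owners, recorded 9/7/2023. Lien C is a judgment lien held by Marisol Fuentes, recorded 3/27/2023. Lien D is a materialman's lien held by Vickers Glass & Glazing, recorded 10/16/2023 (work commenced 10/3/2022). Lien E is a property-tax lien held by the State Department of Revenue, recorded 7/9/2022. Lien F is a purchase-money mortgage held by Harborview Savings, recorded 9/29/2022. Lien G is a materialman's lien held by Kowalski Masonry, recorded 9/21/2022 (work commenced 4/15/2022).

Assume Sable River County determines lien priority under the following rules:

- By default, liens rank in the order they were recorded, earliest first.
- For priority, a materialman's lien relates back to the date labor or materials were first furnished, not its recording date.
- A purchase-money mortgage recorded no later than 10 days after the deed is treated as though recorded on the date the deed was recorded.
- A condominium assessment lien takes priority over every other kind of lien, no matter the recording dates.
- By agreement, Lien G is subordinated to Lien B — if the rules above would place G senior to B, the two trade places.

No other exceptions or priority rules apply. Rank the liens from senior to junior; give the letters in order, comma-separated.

Adjusting effective dates: D is treated as recorded 10/3/2022, the work-commencement date; F missed the 10-day window (152 days after the deed), so its recording date stands; G relates back to 4/15/2022 (work commenced).
B is a condominium assessment lien, so it outranks all other liens regardless of date.
The other liens, earliest effective date first: G (4/15/2022), E (7/9/2022), F (9/29/2022), D (10/3/2022), C (3/27/2023), A (8/15/2024).
G is already junior to B, so the subordination agreement changes nothing.

B, G, E, F, D, C, A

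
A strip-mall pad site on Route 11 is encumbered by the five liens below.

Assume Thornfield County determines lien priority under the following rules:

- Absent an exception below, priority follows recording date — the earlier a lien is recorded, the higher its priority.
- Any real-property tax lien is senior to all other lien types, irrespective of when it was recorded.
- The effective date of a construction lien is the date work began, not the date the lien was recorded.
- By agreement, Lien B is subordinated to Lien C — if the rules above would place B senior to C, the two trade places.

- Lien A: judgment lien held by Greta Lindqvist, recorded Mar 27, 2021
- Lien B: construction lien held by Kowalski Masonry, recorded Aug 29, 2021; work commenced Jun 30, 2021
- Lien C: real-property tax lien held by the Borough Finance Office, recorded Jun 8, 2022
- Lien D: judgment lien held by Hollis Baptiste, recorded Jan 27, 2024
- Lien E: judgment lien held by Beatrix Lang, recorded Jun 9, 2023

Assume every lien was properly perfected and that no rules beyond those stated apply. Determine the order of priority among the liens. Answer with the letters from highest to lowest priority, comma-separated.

C, A, B, E, D

First, effective dates: B's effective date is Jun 30, 2021, when work began.
As a real-property tax lien, C is senior to every other lien.
The other liens, earliest effective date first: A (Mar 27, 2021), B (Jun 30, 2021), E (Jun 9, 2023), D (Jan 27, 2024).
Since B is not senior to C, the subordination leaves the order unchanged.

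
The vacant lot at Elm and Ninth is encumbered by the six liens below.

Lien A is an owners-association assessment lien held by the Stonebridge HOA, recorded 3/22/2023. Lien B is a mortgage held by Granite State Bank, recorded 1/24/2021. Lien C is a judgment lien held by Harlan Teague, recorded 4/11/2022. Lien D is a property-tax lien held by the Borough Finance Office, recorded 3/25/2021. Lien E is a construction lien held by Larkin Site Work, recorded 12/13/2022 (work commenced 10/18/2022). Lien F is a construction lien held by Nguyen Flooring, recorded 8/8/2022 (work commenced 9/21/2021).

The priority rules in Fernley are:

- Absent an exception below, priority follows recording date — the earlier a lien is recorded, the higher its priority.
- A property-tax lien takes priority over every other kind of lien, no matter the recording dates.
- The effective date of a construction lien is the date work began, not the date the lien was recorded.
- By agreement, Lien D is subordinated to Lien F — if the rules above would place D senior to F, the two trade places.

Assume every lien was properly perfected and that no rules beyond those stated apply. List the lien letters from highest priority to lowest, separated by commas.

Effective dates after the stated exceptions: E relates back to 10/18/2022 (work commenced); F's effective date is 9/21/2021, when work began.
As a property-tax lien, D is senior to every other lien.
Ordering the rest by effective date: B (1/24/2021), F (9/21/2021), C (4/11/2022), E (10/18/2022), A (3/22/2023).
The subordination applies — D was senior to F — so D and F swap.

F, B, D, C, E, A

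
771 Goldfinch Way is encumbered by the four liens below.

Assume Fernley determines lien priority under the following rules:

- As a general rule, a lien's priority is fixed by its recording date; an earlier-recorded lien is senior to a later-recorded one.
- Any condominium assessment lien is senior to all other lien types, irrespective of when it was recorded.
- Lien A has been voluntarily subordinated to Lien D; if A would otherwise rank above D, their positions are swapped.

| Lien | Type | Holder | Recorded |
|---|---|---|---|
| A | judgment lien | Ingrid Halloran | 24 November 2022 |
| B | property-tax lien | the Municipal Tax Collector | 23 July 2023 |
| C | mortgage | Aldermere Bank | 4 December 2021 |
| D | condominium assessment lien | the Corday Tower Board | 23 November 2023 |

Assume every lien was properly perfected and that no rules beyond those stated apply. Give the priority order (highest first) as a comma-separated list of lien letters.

As a condominium assessment lien, D is senior to every other lien.
Remaining liens by effective date: C (4 December 2021), A (24 November 2022), B (23 July 2023).
A already ranks below D; the subordination has no effect.

D, C, A, B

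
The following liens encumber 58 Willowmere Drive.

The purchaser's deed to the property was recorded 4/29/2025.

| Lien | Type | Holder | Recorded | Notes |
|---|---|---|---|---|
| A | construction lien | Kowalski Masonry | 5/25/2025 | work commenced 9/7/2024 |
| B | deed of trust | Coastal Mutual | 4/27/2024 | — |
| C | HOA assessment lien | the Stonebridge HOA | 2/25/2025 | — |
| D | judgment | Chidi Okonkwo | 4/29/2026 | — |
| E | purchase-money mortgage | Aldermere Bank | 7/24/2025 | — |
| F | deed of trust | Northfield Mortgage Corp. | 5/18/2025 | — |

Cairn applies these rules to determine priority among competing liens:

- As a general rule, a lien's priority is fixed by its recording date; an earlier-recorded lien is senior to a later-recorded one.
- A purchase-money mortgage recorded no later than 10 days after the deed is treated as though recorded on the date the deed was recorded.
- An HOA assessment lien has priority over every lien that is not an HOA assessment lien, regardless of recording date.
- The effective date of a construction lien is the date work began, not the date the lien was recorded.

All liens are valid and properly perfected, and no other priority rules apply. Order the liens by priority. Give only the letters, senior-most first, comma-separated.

C, B, A, F, E, D

Effective dates: A's effective date is 9/7/2024, when work began; E missed the 10-day window (86 days after the deed), so its recording date stands.
As an HOA assessment lien, C is senior to every other lien.
Ordering the rest by effective date: B (4/27/2024), A (9/7/2024), F (5/18/2025), E (7/24/2025), D (4/29/2026).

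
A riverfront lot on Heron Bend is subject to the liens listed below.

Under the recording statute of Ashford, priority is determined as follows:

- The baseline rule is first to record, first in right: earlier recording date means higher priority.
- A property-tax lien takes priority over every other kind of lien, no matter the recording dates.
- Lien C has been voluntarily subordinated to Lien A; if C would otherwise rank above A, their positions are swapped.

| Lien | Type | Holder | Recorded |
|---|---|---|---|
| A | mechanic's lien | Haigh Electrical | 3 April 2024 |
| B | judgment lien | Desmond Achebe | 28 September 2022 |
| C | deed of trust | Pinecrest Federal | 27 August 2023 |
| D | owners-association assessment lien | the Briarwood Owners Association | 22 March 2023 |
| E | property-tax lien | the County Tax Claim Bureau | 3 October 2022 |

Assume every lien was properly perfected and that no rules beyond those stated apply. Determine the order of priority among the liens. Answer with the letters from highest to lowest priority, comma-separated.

E, B, D, A, C

E is a property-tax lien and takes priority over every other lien.
Among the remaining liens, by effective date: B (28 September 2022), D (22 March 2023), C (27 August 2023), A (3 April 2024).
Because C would otherwise rank above A, the subordination swaps them.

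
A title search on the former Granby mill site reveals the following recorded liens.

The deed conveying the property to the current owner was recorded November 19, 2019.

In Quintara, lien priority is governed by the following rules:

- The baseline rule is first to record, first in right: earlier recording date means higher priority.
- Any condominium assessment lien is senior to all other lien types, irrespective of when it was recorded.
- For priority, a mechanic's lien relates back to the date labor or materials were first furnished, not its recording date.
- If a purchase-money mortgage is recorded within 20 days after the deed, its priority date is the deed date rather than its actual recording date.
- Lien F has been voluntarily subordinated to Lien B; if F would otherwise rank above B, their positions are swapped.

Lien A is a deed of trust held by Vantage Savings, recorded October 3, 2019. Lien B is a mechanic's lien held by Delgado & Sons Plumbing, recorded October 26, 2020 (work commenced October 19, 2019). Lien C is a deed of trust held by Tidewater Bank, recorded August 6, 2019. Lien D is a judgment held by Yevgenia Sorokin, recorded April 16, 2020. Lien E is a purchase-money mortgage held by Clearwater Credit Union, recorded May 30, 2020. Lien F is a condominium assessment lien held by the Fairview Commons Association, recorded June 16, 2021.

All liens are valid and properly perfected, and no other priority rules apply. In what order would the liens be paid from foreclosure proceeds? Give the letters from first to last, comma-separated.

Effective dates after the stated exceptions: B relates back to October 19, 2019 (work commenced); E was recorded 193 days after the deed — beyond 20 days — so no relation-back applies.
As a condominium assessment lien, F is senior to every other lien.
The other liens, earliest effective date first: C (August 6, 2019), A (October 3, 2019), B (October 19, 2019), D (April 16, 2020), E (May 30, 2020).
Because F would otherwise rank above B, the subordination swaps them.

B, C, A, F, D, E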